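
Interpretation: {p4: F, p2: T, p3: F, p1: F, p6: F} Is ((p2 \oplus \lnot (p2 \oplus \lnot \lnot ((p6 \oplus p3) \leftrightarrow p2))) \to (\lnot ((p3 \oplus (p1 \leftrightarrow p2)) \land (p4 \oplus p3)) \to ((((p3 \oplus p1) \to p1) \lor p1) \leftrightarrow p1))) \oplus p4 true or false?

F

p6 \oplus p3 = F \oplus F = F
(p6 \oplus p3) \leftrightarrow p2 = F \leftrightarrow T = F
\lnot ((p6 \oplus p3) \leftrightarrow p2) = \lnot F = T
\lnot \lnot ((p6 \oplus p3) \leftrightarrow p2) = \lnot T = F
p2 \oplus \lnot \lnot ((p6 \oplus p3) \leftrightarrow p2) = T \oplus F = T
\lnot (p2 \oplus \lnot \lnot ((p6 \oplus p3) \leftrightarrow p2)) = \lnot T = F
p2 \oplus \lnot (p2 \oplus \lnot \lnot ((p6 \oplus p3) \leftrightarrow p2)) = T \oplus F = T
p1 \leftrightarrow p2 = F \leftrightarrow T = F
p3 \oplus (p1 \leftrightarrow p2) = F \oplus F = F
p4 \oplus p3 = F \oplus F = F
(p3 \oplus (p1 \leftrightarrow p2)) \land (p4 \oplus p3) = F \land F = F
\lnot ((p3 \oplus (p1 \leftrightarrow p2)) \land (p4 \oplus p3)) = \lnot F = T
p3 \oplus p1 = F \oplus F = F
(p3 \oplus p1) \to p1 = F \to F = T
((p3 \oplus p1) \to p1) \lor p1 = T \lor F = T
(((p3 \oplus p1) \to p1) \lor p1) \leftrightarrow p1 = T \leftrightarrow F = F
\lnot ((p3 \oplus (p1 \leftrightarrow p2)) \land (p4 \oplus p3)) \to ((((p3 \oplus p1) \to p1) \lor p1) \leftrightarrow p1) = T \to F = F
(p2 \oplus \lnot (p2 \oplus \lnot \lnot ((p6 \oplus p3) \leftrightarrow p2))) \to (\lnot ((p3 \oplus (p1 \leftrightarrow p2)) \land (p4 \oplus p3)) \to ((((p3 \oplus p1) \to p1) \lor p1) \leftrightarrow p1)) = T \to F = F
((p2 \oplus \lnot (p2 \oplus \lnot \lnot ((p6 \oplus p3) \leftrightarrow p2))) \to (\lnot ((p3 \oplus (p1 \leftrightarrow p2)) \land (p4 \oplus p3)) \to ((((p3 \oplus p1) \to p1) \lor p1) \leftrightarrow p1))) \oplus p4 = F \oplus F = F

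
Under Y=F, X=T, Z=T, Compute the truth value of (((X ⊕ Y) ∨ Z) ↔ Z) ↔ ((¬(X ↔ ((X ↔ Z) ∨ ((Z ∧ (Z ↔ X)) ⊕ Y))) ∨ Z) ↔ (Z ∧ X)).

T

X ⊕ Y = T ⊕ F = T
(X ⊕ Y) ∨ Z = T ∨ T = T
((X ⊕ Y) ∨ Z) ↔ Z = T ↔ T = T
X ↔ Z = T ↔ T = T
Z ↔ X = T ↔ T = T
Z ∧ (Z ↔ X) = T ∧ T = T
(Z ∧ (Z ↔ X)) ⊕ Y = T ⊕ F = T
(X ↔ Z) ∨ ((Z ∧ (Z ↔ X)) ⊕ Y) = T ∨ T = T
X ↔ ((X ↔ Z) ∨ ((Z ∧ (Z ↔ X)) ⊕ Y)) = T ↔ T = T
¬(X ↔ ((X ↔ Z) ∨ ((Z ∧ (Z ↔ X)) ⊕ Y))) = ¬T = F
¬(X ↔ ((X ↔ Z) ∨ ((Z ∧ (Z ↔ X)) ⊕ Y))) ∨ Z = F ∨ T = T
Z ∧ X = T ∧ T = T
(¬(X ↔ ((X ↔ Z) ∨ ((Z ∧ (Z ↔ X)) ⊕ Y))) ∨ Z) ↔ (Z ∧ X) = T ↔ T = T
(((X ⊕ Y) ∨ Z) ↔ Z) ↔ ((¬(X ↔ ((X ↔ Z) ∨ ((Z ∧ (Z ↔ X)) ⊕ Y))) ∨ Z) ↔ (Z ∧ X)) = T ↔ T = T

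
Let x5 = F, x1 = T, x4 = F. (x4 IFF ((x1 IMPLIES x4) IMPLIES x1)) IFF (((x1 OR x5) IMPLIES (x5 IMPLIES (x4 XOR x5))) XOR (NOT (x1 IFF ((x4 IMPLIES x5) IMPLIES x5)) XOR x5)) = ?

T

x1 IMPLIES x4 = T IMPLIES F = F
(x1 IMPLIES x4) IMPLIES x1 = F IMPLIES T = T
x4 IFF ((x1 IMPLIES x4) IMPLIES x1) = F IFF T = F
x1 OR x5 = T OR F = T
x4 XOR x5 = F XOR F = F
x5 IMPLIES (x4 XOR x5) = F IMPLIES F = T
(x1 OR x5) IMPLIES (x5 IMPLIES (x4 XOR x5)) = T IMPLIES T = T
x4 IMPLIES x5 = F IMPLIES F = T
(x4 IMPLIES x5) IMPLIES x5 = T IMPLIES F = F
x1 IFF ((x4 IMPLIES x5) IMPLIES x5) = T IFF F = F
NOT (x1 IFF ((x4 IMPLIES x5) IMPLIES x5)) = NOT F = T
NOT (x1 IFF ((x4 IMPLIES x5) IMPLIES x5)) XOR x5 = T XOR F = T
((x1 OR x5) IMPLIES (x5 IMPLIES (x4 XOR x5))) XOR (NOT (x1 IFF ((x4 IMPLIES x5) IMPLIES x5)) XOR x5) = T XOR T = F
(x4 IFF ((x1 IMPLIES x4) IMPLIES x1)) IFF (((x1 OR x5) IMPLIES (x5 IMPLIES (x4 XOR x5))) XOR (NOT (x1 IFF ((x4 IMPLIES x5) IMPLIES x5)) XOR x5)) = F IFF F = T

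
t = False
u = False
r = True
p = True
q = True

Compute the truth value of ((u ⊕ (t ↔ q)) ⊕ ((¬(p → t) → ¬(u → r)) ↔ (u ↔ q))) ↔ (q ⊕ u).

t ↔ q = False ↔ True = False
u ⊕ (t ↔ q) = False ⊕ False = False
p → t = True → False = False
¬(p → t) = ¬False = True
u → r = False → True = True
¬(u → r) = ¬True = False
¬(p → t) → ¬(u → r) = True → False = False
u ↔ q = False ↔ True = False
(¬(p → t) → ¬(u → r)) ↔ (u ↔ q) = False ↔ False = True
(u ⊕ (t ↔ q)) ⊕ ((¬(p → t) → ¬(u → r)) ↔ (u ↔ q)) = False ⊕ True = True
q ⊕ u = True ⊕ False = True
((u ⊕ (t ↔ q)) ⊕ ((¬(p → t) → ¬(u → r)) ↔ (u ↔ q))) ↔ (q ⊕ u) = True ↔ True = True

True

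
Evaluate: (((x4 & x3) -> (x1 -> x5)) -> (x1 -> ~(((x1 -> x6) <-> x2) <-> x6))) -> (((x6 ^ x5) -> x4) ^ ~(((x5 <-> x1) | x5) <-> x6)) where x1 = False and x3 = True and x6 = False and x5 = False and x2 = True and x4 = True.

False

x4 & x3 = True & True = True
x1 -> x5 = False -> False = True
(x4 & x3) -> (x1 -> x5) = True -> True = True
x1 -> x6 = False -> False = True
(x1 -> x6) <-> x2 = True <-> True = True
((x1 -> x6) <-> x2) <-> x6 = True <-> False = False
~(((x1 -> x6) <-> x2) <-> x6) = ~False = True
x1 -> ~(((x1 -> x6) <-> x2) <-> x6) = False -> True = True
((x4 & x3) -> (x1 -> x5)) -> (x1 -> ~(((x1 -> x6) <-> x2) <-> x6)) = True -> True = True
x6 ^ x5 = False ^ False = False
(x6 ^ x5) -> x4 = False -> True = True
x5 <-> x1 = False <-> False = True
(x5 <-> x1) | x5 = True | False = True
((x5 <-> x1) | x5) <-> x6 = True <-> False = False
~(((x5 <-> x1) | x5) <-> x6) = ~False = True
((x6 ^ x5) -> x4) ^ ~(((x5 <-> x1) | x5) <-> x6) = True ^ True = False
(((x4 & x3) -> (x1 -> x5)) -> (x1 -> ~(((x1 -> x6) <-> x2) <-> x6))) -> (((x6 ^ x5) -> x4) ^ ~(((x5 <-> x1) | x5) <-> x6)) = True -> False = False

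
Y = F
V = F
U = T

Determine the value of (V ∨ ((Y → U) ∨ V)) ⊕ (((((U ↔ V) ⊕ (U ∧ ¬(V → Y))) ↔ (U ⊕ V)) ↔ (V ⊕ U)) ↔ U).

T

Y → U = F → T = T
(Y → U) ∨ V = T ∨ F = T
V ∨ ((Y → U) ∨ V) = F ∨ T = T
U ↔ V = T ↔ F = F
V → Y = F → F = T
¬(V → Y) = ¬T = F
U ∧ ¬(V → Y) = T ∧ F = F
(U ↔ V) ⊕ (U ∧ ¬(V → Y)) = F ⊕ F = F
U ⊕ V = T ⊕ F = T
((U ↔ V) ⊕ (U ∧ ¬(V → Y))) ↔ (U ⊕ V) = F ↔ T = F
V ⊕ U = F ⊕ T = T
(((U ↔ V) ⊕ (U ∧ ¬(V → Y))) ↔ (U ⊕ V)) ↔ (V ⊕ U) = F ↔ T = F
((((U ↔ V) ⊕ (U ∧ ¬(V → Y))) ↔ (U ⊕ V)) ↔ (V ⊕ U)) ↔ U = F ↔ T = F
(V ∨ ((Y → U) ∨ V)) ⊕ (((((U ↔ V) ⊕ (U ∧ ¬(V → Y))) ↔ (U ⊕ V)) ↔ (V ⊕ U)) ↔ U) = T ⊕ F = T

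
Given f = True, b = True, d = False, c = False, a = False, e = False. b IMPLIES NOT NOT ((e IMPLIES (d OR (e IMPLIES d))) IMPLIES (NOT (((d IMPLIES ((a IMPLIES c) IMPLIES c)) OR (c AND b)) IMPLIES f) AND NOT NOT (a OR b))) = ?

e IMPLIES d = False IMPLIES False = True
d OR (e IMPLIES d) = False OR True = True
e IMPLIES (d OR (e IMPLIES d)) = False IMPLIES True = True
a IMPLIES c = False IMPLIES False = True
(a IMPLIES c) IMPLIES c = True IMPLIES False = False
d IMPLIES ((a IMPLIES c) IMPLIES c) = False IMPLIES False = True
c AND b = False AND True = False
(d IMPLIES ((a IMPLIES c) IMPLIES c)) OR (c AND b) = True OR False = True
((d IMPLIES ((a IMPLIES c) IMPLIES c)) OR (c AND b)) IMPLIES f = True IMPLIES True = True
NOT (((d IMPLIES ((a IMPLIES c) IMPLIES c)) OR (c AND b)) IMPLIES f) = NOT True = False
a OR b = False OR True = True
NOT (a OR b) = NOT True = False
NOT NOT (a OR b) = NOT False = True
NOT (((d IMPLIES ((a IMPLIES c) IMPLIES c)) OR (c AND b)) IMPLIES f) AND NOT NOT (a OR b) = False AND True = False
(e IMPLIES (d OR (e IMPLIES d))) IMPLIES (NOT (((d IMPLIES ((a IMPLIES c) IMPLIES c)) OR (c AND b)) IMPLIES f) AND NOT NOT (a OR b)) = True IMPLIES False = False
NOT ((e IMPLIES (d OR (e IMPLIES d))) IMPLIES (NOT (((d IMPLIES ((a IMPLIES c) IMPLIES c)) OR (c AND b)) IMPLIES f) AND NOT NOT (a OR b))) = NOT False = True
NOT NOT ((e IMPLIES (d OR (e IMPLIES d))) IMPLIES (NOT (((d IMPLIES ((a IMPLIES c) IMPLIES c)) OR (c AND b)) IMPLIES f) AND NOT NOT (a OR b))) = NOT True = False
b IMPLIES NOT NOT ((e IMPLIES (d OR (e IMPLIES d))) IMPLIES (NOT (((d IMPLIES ((a IMPLIES c) IMPLIES c)) OR (c AND b)) IMPLIES f) AND NOT NOT (a OR b))) = True IMPLIES False = False

False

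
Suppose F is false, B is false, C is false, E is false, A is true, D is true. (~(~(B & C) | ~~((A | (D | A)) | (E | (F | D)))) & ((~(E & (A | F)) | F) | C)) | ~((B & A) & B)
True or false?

B & C = 0 & 0 = 0
~(B & C) = ~0 = 1
D | A = 1 | 1 = 1
A | (D | A) = 1 | 1 = 1
F | D = 0 | 1 = 1
E | (F | D) = 0 | 1 = 1
(A | (D | A)) | (E | (F | D)) = 1 | 1 = 1
~((A | (D | A)) | (E | (F | D))) = ~1 = 0
~~((A | (D | A)) | (E | (F | D))) = ~0 = 1
~(B & C) | ~~((A | (D | A)) | (E | (F | D))) = 1 | 1 = 1
~(~(B & C) | ~~((A | (D | A)) | (E | (F | D)))) = ~1 = 0
A | F = 1 | 0 = 1
E & (A | F) = 0 & 1 = 0
~(E & (A | F)) = ~0 = 1
~(E & (A | F)) | F = 1 | 0 = 1
(~(E & (A | F)) | F) | C = 1 | 0 = 1
~(~(B & C) | ~~((A | (D | A)) | (E | (F | D)))) & ((~(E & (A | F)) | F) | C) = 0 & 1 = 0
B & A = 0 & 1 = 0
(B & A) & B = 0 & 0 = 0
~((B & A) & B) = ~0 = 1
(~(~(B & C) | ~~((A | (D | A)) | (E | (F | D)))) & ((~(E & (A | F)) | F) | C)) | ~((B & A) & B) = 0 | 1 = 1

1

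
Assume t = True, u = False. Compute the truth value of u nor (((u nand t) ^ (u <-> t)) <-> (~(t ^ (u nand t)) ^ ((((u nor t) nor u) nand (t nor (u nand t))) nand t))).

False

Substituting t=True, u=False:
u nand t = False nand True = True
u <-> t = False <-> True = False
(u nand t) ^ (u <-> t) = True ^ False = True
u nand t = False nand True = True
t ^ (u nand t) = True ^ True = False
~(t ^ (u nand t)) = ~False = True
u nor t = False nor True = False
(u nor t) nor u = False nor False = True
u nand t = False nand True = True
t nor (u nand t) = True nor True = False
((u nor t) nor u) nand (t nor (u nand t)) = True nand False = True
(((u nor t) nor u) nand (t nor (u nand t))) nand t = True nand True = False
~(t ^ (u nand t)) ^ ((((u nor t) nor u) nand (t nor (u nand t))) nand t) = True ^ False = True
((u nand t) ^ (u <-> t)) <-> (~(t ^ (u nand t)) ^ ((((u nor t) nor u) nand (t nor (u nand t))) nand t)) = True <-> True = True
u nor (((u nand t) ^ (u <-> t)) <-> (~(t ^ (u nand t)) ^ ((((u nor t) nor u) nand (t nor (u nand t))) nand t))) = False nor True = False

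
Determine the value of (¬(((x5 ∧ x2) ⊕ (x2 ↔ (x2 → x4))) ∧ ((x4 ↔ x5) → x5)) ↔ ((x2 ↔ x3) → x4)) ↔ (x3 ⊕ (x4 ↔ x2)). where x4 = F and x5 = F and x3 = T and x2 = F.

x5 ∧ x2 = F ∧ F = F
x2 → x4 = F → F = T
x2 ↔ (x2 → x4) = F ↔ T = F
(x5 ∧ x2) ⊕ (x2 ↔ (x2 → x4)) = F ⊕ F = F
x4 ↔ x5 = F ↔ F = T
(x4 ↔ x5) → x5 = T → F = F
((x5 ∧ x2) ⊕ (x2 ↔ (x2 → x4))) ∧ ((x4 ↔ x5) → x5) = F ∧ F = F
¬(((x5 ∧ x2) ⊕ (x2 ↔ (x2 → x4))) ∧ ((x4 ↔ x5) → x5)) = ¬F = T
x2 ↔ x3 = F ↔ T = F
(x2 ↔ x3) → x4 = F → F = T
¬(((x5 ∧ x2) ⊕ (x2 ↔ (x2 → x4))) ∧ ((x4 ↔ x5) → x5)) ↔ ((x2 ↔ x3) → x4) = T ↔ T = T
x4 ↔ x2 = F ↔ F = T
x3 ⊕ (x4 ↔ x2) = T ⊕ T = F
(¬(((x5 ∧ x2) ⊕ (x2 ↔ (x2 → x4))) ∧ ((x4 ↔ x5) → x5)) ↔ ((x2 ↔ x3) → x4)) ↔ (x3 ⊕ (x4 ↔ x2)) = T ↔ F = F

F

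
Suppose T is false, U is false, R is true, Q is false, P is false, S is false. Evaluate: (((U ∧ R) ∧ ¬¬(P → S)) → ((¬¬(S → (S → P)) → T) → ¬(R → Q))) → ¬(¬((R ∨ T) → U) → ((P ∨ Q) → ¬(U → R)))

Substituting T=False, U=False, R=True, Q=False, P=False, S=False:
U ∧ R = False ∧ True = False
P → S = False → False = True
¬(P → S) = ¬True = False
¬¬(P → S) = ¬False = True
(U ∧ R) ∧ ¬¬(P → S) = False ∧ True = False
S → P = False → False = True
S → (S → P) = False → True = True
¬(S → (S → P)) = ¬True = False
¬¬(S → (S → P)) = ¬False = True
¬¬(S → (S → P)) → T = True → False = False
R → Q = True → False = False
¬(R → Q) = ¬False = True
(¬¬(S → (S → P)) → T) → ¬(R → Q) = False → True = True
((U ∧ R) ∧ ¬¬(P → S)) → ((¬¬(S → (S → P)) → T) → ¬(R → Q)) = False → True = True
R ∨ T = True ∨ False = True
(R ∨ T) → U = True → False = False
¬((R ∨ T) → U) = ¬False = True
P ∨ Q = False ∨ False = False
U → R = False → True = True
¬(U → R) = ¬True = False
(P ∨ Q) → ¬(U → R) = False → False = True
¬((R ∨ T) → U) → ((P ∨ Q) → ¬(U → R)) = True → True = True
¬(¬((R ∨ T) → U) → ((P ∨ Q) → ¬(U → R))) = ¬True = False
(((U ∧ R) ∧ ¬¬(P → S)) → ((¬¬(S → (S → P)) → T) → ¬(R → Q))) → ¬(¬((R ∨ T) → U) → ((P ∨ Q) → ¬(U → R))) = True → False = False

False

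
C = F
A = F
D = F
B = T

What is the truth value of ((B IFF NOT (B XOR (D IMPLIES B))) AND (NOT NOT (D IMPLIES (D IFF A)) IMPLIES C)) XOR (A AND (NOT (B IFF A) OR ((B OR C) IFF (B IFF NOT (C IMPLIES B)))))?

F

D IMPLIES B = F IMPLIES T = T
B XOR (D IMPLIES B) = T XOR T = F
NOT (B XOR (D IMPLIES B)) = NOT F = T
B IFF NOT (B XOR (D IMPLIES B)) = T IFF T = T
D IFF A = F IFF F = T
D IMPLIES (D IFF A) = F IMPLIES T = T
NOT (D IMPLIES (D IFF A)) = NOT T = F
NOT NOT (D IMPLIES (D IFF A)) = NOT F = T
NOT NOT (D IMPLIES (D IFF A)) IMPLIES C = T IMPLIES F = F
(B IFF NOT (B XOR (D IMPLIES B))) AND (NOT NOT (D IMPLIES (D IFF A)) IMPLIES C) = T AND F = F
B IFF A = T IFF F = F
NOT (B IFF A) = NOT F = T
B OR C = T OR F = T
C IMPLIES B = F IMPLIES T = T
NOT (C IMPLIES B) = NOT T = F
B IFF NOT (C IMPLIES B) = T IFF F = F
(B OR C) IFF (B IFF NOT (C IMPLIES B)) = T IFF F = F
NOT (B IFF A) OR ((B OR C) IFF (B IFF NOT (C IMPLIES B))) = T OR F = T
A AND (NOT (B IFF A) OR ((B OR C) IFF (B IFF NOT (C IMPLIES B)))) = F AND T = F
((B IFF NOT (B XOR (D IMPLIES B))) AND (NOT NOT (D IMPLIES (D IFF A)) IMPLIES C)) XOR (A AND (NOT (B IFF A) OR ((B OR C) IFF (B IFF NOT (C IMPLIES B))))) = F XOR F = F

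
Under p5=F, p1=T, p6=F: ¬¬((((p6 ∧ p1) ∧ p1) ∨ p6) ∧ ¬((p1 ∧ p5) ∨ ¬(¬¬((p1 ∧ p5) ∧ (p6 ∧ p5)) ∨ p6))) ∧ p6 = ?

p6 ∧ p1 = F ∧ T = F
(p6 ∧ p1) ∧ p1 = F ∧ T = F
((p6 ∧ p1) ∧ p1) ∨ p6 = F ∨ F = F
p1 ∧ p5 = T ∧ F = F
p1 ∧ p5 = T ∧ F = F
p6 ∧ p5 = F ∧ F = F
(p1 ∧ p5) ∧ (p6 ∧ p5) = F ∧ F = F
¬((p1 ∧ p5) ∧ (p6 ∧ p5)) = ¬F = T
¬¬((p1 ∧ p5) ∧ (p6 ∧ p5)) = ¬T = F
¬¬((p1 ∧ p5) ∧ (p6 ∧ p5)) ∨ p6 = F ∨ F = F
¬(¬¬((p1 ∧ p5) ∧ (p6 ∧ p5)) ∨ p6) = ¬F = T
(p1 ∧ p5) ∨ ¬(¬¬((p1 ∧ p5) ∧ (p6 ∧ p5)) ∨ p6) = F ∨ T = T
¬((p1 ∧ p5) ∨ ¬(¬¬((p1 ∧ p5) ∧ (p6 ∧ p5)) ∨ p6)) = ¬T = F
(((p6 ∧ p1) ∧ p1) ∨ p6) ∧ ¬((p1 ∧ p5) ∨ ¬(¬¬((p1 ∧ p5) ∧ (p6 ∧ p5)) ∨ p6)) = F ∧ F = F
¬((((p6 ∧ p1) ∧ p1) ∨ p6) ∧ ¬((p1 ∧ p5) ∨ ¬(¬¬((p1 ∧ p5) ∧ (p6 ∧ p5)) ∨ p6))) = ¬F = T
¬¬((((p6 ∧ p1) ∧ p1) ∨ p6) ∧ ¬((p1 ∧ p5) ∨ ¬(¬¬((p1 ∧ p5) ∧ (p6 ∧ p5)) ∨ p6))) = ¬T = F
¬¬((((p6 ∧ p1) ∧ p1) ∨ p6) ∧ ¬((p1 ∧ p5) ∨ ¬(¬¬((p1 ∧ p5) ∧ (p6 ∧ p5)) ∨ p6))) ∧ p6 = F ∧ F = F

F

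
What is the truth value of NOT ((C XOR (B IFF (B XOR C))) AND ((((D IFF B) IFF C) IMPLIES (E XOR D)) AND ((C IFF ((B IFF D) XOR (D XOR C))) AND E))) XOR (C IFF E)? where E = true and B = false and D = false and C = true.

false

B XOR C = false XOR true = true
B IFF (B XOR C) = false IFF true = false
C XOR (B IFF (B XOR C)) = true XOR false = true
D IFF B = false IFF false = true
(D IFF B) IFF C = true IFF true = true
E XOR D = true XOR false = true
((D IFF B) IFF C) IMPLIES (E XOR D) = true IMPLIES true = true
B IFF D = false IFF false = true
D XOR C = false XOR true = true
(B IFF D) XOR (D XOR C) = true XOR true = false
C IFF ((B IFF D) XOR (D XOR C)) = true IFF false = false
(C IFF ((B IFF D) XOR (D XOR C))) AND E = false AND true = false
(((D IFF B) IFF C) IMPLIES (E XOR D)) AND ((C IFF ((B IFF D) XOR (D XOR C))) AND E) = true AND false = false
(C XOR (B IFF (B XOR C))) AND ((((D IFF B) IFF C) IMPLIES (E XOR D)) AND ((C IFF ((B IFF D) XOR (D XOR C))) AND E)) = true AND false = false
NOT ((C XOR (B IFF (B XOR C))) AND ((((D IFF B) IFF C) IMPLIES (E XOR D)) AND ((C IFF ((B IFF D) XOR (D XOR C))) AND E))) = NOT false = true
C IFF E = true IFF true = true
NOT ((C XOR (B IFF (B XOR C))) AND ((((D IFF B) IFF C) IMPLIES (E XOR D)) AND ((C IFF ((B IFF D) XOR (D XOR C))) AND E))) XOR (C IFF E) = true XOR true = false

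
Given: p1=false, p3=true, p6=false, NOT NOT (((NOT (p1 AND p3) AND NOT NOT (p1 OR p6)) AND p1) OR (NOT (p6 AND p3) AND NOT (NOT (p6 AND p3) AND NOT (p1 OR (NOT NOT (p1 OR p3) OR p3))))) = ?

p1 AND p3 = false AND true = false
NOT (p1 AND p3) = NOT false = true
p1 OR p6 = false OR false = false
NOT (p1 OR p6) = NOT false = true
NOT NOT (p1 OR p6) = NOT true = false
NOT (p1 AND p3) AND NOT NOT (p1 OR p6) = true AND false = false
(NOT (p1 AND p3) AND NOT NOT (p1 OR p6)) AND p1 = false AND false = false
p6 AND p3 = false AND true = false
NOT (p6 AND p3) = NOT false = true
p6 AND p3 = false AND true = false
NOT (p6 AND p3) = NOT false = true
p1 OR p3 = false OR true = true
NOT (p1 OR p3) = NOT true = false
NOT NOT (p1 OR p3) = NOT false = true
NOT NOT (p1 OR p3) OR p3 = true OR true = true
p1 OR (NOT NOT (p1 OR p3) OR p3) = false OR true = true
NOT (p1 OR (NOT NOT (p1 OR p3) OR p3)) = NOT true = false
NOT (p6 AND p3) AND NOT (p1 OR (NOT NOT (p1 OR p3) OR p3)) = true AND false = false
NOT (NOT (p6 AND p3) AND NOT (p1 OR (NOT NOT (p1 OR p3) OR p3))) = NOT false = true
NOT (p6 AND p3) AND NOT (NOT (p6 AND p3) AND NOT (p1 OR (NOT NOT (p1 OR p3) OR p3))) = true AND true = true
((NOT (p1 AND p3) AND NOT NOT (p1 OR p6)) AND p1) OR (NOT (p6 AND p3) AND NOT (NOT (p6 AND p3) AND NOT (p1 OR (NOT NOT (p1 OR p3) OR p3)))) = false OR true = true
NOT (((NOT (p1 AND p3) AND NOT NOT (p1 OR p6)) AND p1) OR (NOT (p6 AND p3) AND NOT (NOT (p6 AND p3) AND NOT (p1 OR (NOT NOT (p1 OR p3) OR p3))))) = NOT true = false
NOT NOT (((NOT (p1 AND p3) AND NOT NOT (p1 OR p6)) AND p1) OR (NOT (p6 AND p3) AND NOT (NOT (p6 AND p3) AND NOT (p1 OR (NOT NOT (p1 OR p3) OR p3))))) = NOT false = true

true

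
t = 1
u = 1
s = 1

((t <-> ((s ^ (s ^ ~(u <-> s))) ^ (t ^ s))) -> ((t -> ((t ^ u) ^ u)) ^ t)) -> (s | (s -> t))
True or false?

u <-> s = 1 <-> 1 = 1
~(u <-> s) = ~1 = 0
s ^ ~(u <-> s) = 1 ^ 0 = 1
s ^ (s ^ ~(u <-> s)) = 1 ^ 1 = 0
t ^ s = 1 ^ 1 = 0
(s ^ (s ^ ~(u <-> s))) ^ (t ^ s) = 0 ^ 0 = 0
t <-> ((s ^ (s ^ ~(u <-> s))) ^ (t ^ s)) = 1 <-> 0 = 0
t ^ u = 1 ^ 1 = 0
(t ^ u) ^ u = 0 ^ 1 = 1
t -> ((t ^ u) ^ u) = 1 -> 1 = 1
(t -> ((t ^ u) ^ u)) ^ t = 1 ^ 1 = 0
(t <-> ((s ^ (s ^ ~(u <-> s))) ^ (t ^ s))) -> ((t -> ((t ^ u) ^ u)) ^ t) = 0 -> 0 = 1
s -> t = 1 -> 1 = 1
s | (s -> t) = 1 | 1 = 1
((t <-> ((s ^ (s ^ ~(u <-> s))) ^ (t ^ s))) -> ((t -> ((t ^ u) ^ u)) ^ t)) -> (s | (s -> t)) = 1 -> 1 = 1

1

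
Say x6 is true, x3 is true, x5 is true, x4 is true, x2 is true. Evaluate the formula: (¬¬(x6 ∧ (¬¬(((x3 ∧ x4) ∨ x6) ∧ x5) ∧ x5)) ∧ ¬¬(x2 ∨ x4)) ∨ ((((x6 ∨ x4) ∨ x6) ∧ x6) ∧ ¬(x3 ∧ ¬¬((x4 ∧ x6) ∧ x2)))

x3 ∧ x4 = True ∧ True = True
(x3 ∧ x4) ∨ x6 = True ∨ True = True
((x3 ∧ x4) ∨ x6) ∧ x5 = True ∧ True = True
¬(((x3 ∧ x4) ∨ x6) ∧ x5) = ¬True = False
¬¬(((x3 ∧ x4) ∨ x6) ∧ x5) = ¬False = True
¬¬(((x3 ∧ x4) ∨ x6) ∧ x5) ∧ x5 = True ∧ True = True
x6 ∧ (¬¬(((x3 ∧ x4) ∨ x6) ∧ x5) ∧ x5) = True ∧ True = True
¬(x6 ∧ (¬¬(((x3 ∧ x4) ∨ x6) ∧ x5) ∧ x5)) = ¬True = False
¬¬(x6 ∧ (¬¬(((x3 ∧ x4) ∨ x6) ∧ x5) ∧ x5)) = ¬False = True
x2 ∨ x4 = True ∨ True = True
¬(x2 ∨ x4) = ¬True = False
¬¬(x2 ∨ x4) = ¬False = True
¬¬(x6 ∧ (¬¬(((x3 ∧ x4) ∨ x6) ∧ x5) ∧ x5)) ∧ ¬¬(x2 ∨ x4) = True ∧ True = True
x6 ∨ x4 = True ∨ True = True
(x6 ∨ x4) ∨ x6 = True ∨ True = True
((x6 ∨ x4) ∨ x6) ∧ x6 = True ∧ True = True
x4 ∧ x6 = True ∧ True = True
(x4 ∧ x6) ∧ x2 = True ∧ True = True
¬((x4 ∧ x6) ∧ x2) = ¬True = False
¬¬((x4 ∧ x6) ∧ x2) = ¬False = True
x3 ∧ ¬¬((x4 ∧ x6) ∧ x2) = True ∧ True = True
¬(x3 ∧ ¬¬((x4 ∧ x6) ∧ x2)) = ¬True = False
(((x6 ∨ x4) ∨ x6) ∧ x6) ∧ ¬(x3 ∧ ¬¬((x4 ∧ x6) ∧ x2)) = True ∧ False = False
(¬¬(x6 ∧ (¬¬(((x3 ∧ x4) ∨ x6) ∧ x5) ∧ x5)) ∧ ¬¬(x2 ∨ x4)) ∨ ((((x6 ∨ x4) ∨ x6) ∧ x6) ∧ ¬(x3 ∧ ¬¬((x4 ∧ x6) ∧ x2))) = True ∨ False = True

True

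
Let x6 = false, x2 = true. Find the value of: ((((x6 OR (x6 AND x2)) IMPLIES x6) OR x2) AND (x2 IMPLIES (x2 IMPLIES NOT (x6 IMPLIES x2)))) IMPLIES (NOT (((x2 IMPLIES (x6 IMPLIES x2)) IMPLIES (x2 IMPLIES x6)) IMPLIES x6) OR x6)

x6 AND x2 = false AND true = false
x6 OR (x6 AND x2) = false OR false = false
(x6 OR (x6 AND x2)) IMPLIES x6 = false IMPLIES false = true
((x6 OR (x6 AND x2)) IMPLIES x6) OR x2 = true OR true = true
x6 IMPLIES x2 = false IMPLIES true = true
NOT (x6 IMPLIES x2) = NOT true = false
x2 IMPLIES NOT (x6 IMPLIES x2) = true IMPLIES false = false
x2 IMPLIES (x2 IMPLIES NOT (x6 IMPLIES x2)) = true IMPLIES false = false
(((x6 OR (x6 AND x2)) IMPLIES x6) OR x2) AND (x2 IMPLIES (x2 IMPLIES NOT (x6 IMPLIES x2))) = true AND false = false
x6 IMPLIES x2 = false IMPLIES true = true
x2 IMPLIES (x6 IMPLIES x2) = true IMPLIES true = true
x2 IMPLIES x6 = true IMPLIES false = false
(x2 IMPLIES (x6 IMPLIES x2)) IMPLIES (x2 IMPLIES x6) = true IMPLIES false = false
((x2 IMPLIES (x6 IMPLIES x2)) IMPLIES (x2 IMPLIES x6)) IMPLIES x6 = false IMPLIES false = true
NOT (((x2 IMPLIES (x6 IMPLIES x2)) IMPLIES (x2 IMPLIES x6)) IMPLIES x6) = NOT true = false
NOT (((x2 IMPLIES (x6 IMPLIES x2)) IMPLIES (x2 IMPLIES x6)) IMPLIES x6) OR x6 = false OR false = false
((((x6 OR (x6 AND x2)) IMPLIES x6) OR x2) AND (x2 IMPLIES (x2 IMPLIES NOT (x6 IMPLIES x2)))) IMPLIES (NOT (((x2 IMPLIES (x6 IMPLIES x2)) IMPLIES (x2 IMPLIES x6)) IMPLIES x6) OR x6) = false IMPLIES false = true

true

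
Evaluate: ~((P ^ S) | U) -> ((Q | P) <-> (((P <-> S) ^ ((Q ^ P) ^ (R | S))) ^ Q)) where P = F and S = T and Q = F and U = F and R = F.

Substituting P=F, S=T, Q=F, U=F, R=F:
P ^ S = F ^ T = T
(P ^ S) | U = T | F = T
~((P ^ S) | U) = ~T = F
Q | P = F | F = F
P <-> S = F <-> T = F
Q ^ P = F ^ F = F
R | S = F | T = T
(Q ^ P) ^ (R | S) = F ^ T = T
(P <-> S) ^ ((Q ^ P) ^ (R | S)) = F ^ T = T
((P <-> S) ^ ((Q ^ P) ^ (R | S))) ^ Q = T ^ F = T
(Q | P) <-> (((P <-> S) ^ ((Q ^ P) ^ (R | S))) ^ Q) = F <-> T = F
~((P ^ S) | U) -> ((Q | P) <-> (((P <-> S) ^ ((Q ^ P) ^ (R | S))) ^ Q)) = F -> F = T

T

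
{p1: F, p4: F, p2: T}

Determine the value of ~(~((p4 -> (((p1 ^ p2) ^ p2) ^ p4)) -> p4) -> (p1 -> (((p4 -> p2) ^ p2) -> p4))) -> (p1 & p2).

T

Substituting p1=F, p4=F, p2=T:
p1 ^ p2 = F ^ T = T
(p1 ^ p2) ^ p2 = T ^ T = F
((p1 ^ p2) ^ p2) ^ p4 = F ^ F = F
p4 -> (((p1 ^ p2) ^ p2) ^ p4) = F -> F = T
(p4 -> (((p1 ^ p2) ^ p2) ^ p4)) -> p4 = T -> F = F
~((p4 -> (((p1 ^ p2) ^ p2) ^ p4)) -> p4) = ~F = T
p4 -> p2 = F -> T = T
(p4 -> p2) ^ p2 = T ^ T = F
((p4 -> p2) ^ p2) -> p4 = F -> F = T
p1 -> (((p4 -> p2) ^ p2) -> p4) = F -> T = T
~((p4 -> (((p1 ^ p2) ^ p2) ^ p4)) -> p4) -> (p1 -> (((p4 -> p2) ^ p2) -> p4)) = T -> T = T
~(~((p4 -> (((p1 ^ p2) ^ p2) ^ p4)) -> p4) -> (p1 -> (((p4 -> p2) ^ p2) -> p4))) = ~T = F
p1 & p2 = F & T = F
~(~((p4 -> (((p1 ^ p2) ^ p2) ^ p4)) -> p4) -> (p1 -> (((p4 -> p2) ^ p2) -> p4))) -> (p1 & p2) = F -> F = T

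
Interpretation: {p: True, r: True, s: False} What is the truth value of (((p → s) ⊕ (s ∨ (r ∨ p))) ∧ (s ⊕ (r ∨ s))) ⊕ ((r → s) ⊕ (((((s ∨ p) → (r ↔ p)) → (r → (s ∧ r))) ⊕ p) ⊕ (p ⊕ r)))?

False

p → s = True → False = False
r ∨ p = True ∨ True = True
s ∨ (r ∨ p) = False ∨ True = True
(p → s) ⊕ (s ∨ (r ∨ p)) = False ⊕ True = True
r ∨ s = True ∨ False = True
s ⊕ (r ∨ s) = False ⊕ True = True
((p → s) ⊕ (s ∨ (r ∨ p))) ∧ (s ⊕ (r ∨ s)) = True ∧ True = True
r → s = True → False = False
s ∨ p = False ∨ True = True
r ↔ p = True ↔ True = True
(s ∨ p) → (r ↔ p) = True → True = True
s ∧ r = False ∧ True = False
r → (s ∧ r) = True → False = False
((s ∨ p) → (r ↔ p)) → (r → (s ∧ r)) = True → False = False
(((s ∨ p) → (r ↔ p)) → (r → (s ∧ r))) ⊕ p = False ⊕ True = True
p ⊕ r = True ⊕ True = False
((((s ∨ p) → (r ↔ p)) → (r → (s ∧ r))) ⊕ p) ⊕ (p ⊕ r) = True ⊕ False = True
(r → s) ⊕ (((((s ∨ p) → (r ↔ p)) → (r → (s ∧ r))) ⊕ p) ⊕ (p ⊕ r)) = False ⊕ True = True
(((p → s) ⊕ (s ∨ (r ∨ p))) ∧ (s ⊕ (r ∨ s))) ⊕ ((r → s) ⊕ (((((s ∨ p) → (r ↔ p)) → (r → (s ∧ r))) ⊕ p) ⊕ (p ⊕ r))) = True ⊕ True = False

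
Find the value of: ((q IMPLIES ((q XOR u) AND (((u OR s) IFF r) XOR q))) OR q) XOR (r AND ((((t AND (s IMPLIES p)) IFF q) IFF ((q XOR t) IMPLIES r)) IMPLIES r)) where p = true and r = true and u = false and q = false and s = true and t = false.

Substituting p=true, r=true, u=false, q=false, s=true, t=false:
q XOR u = false XOR false = false
u OR s = false OR true = true
(u OR s) IFF r = true IFF true = true
((u OR s) IFF r) XOR q = true XOR false = true
(q XOR u) AND (((u OR s) IFF r) XOR q) = false AND true = false
q IMPLIES ((q XOR u) AND (((u OR s) IFF r) XOR q)) = false IMPLIES false = true
(q IMPLIES ((q XOR u) AND (((u OR s) IFF r) XOR q))) OR q = true OR false = true
s IMPLIES p = true IMPLIES true = true
t AND (s IMPLIES p) = false AND true = false
(t AND (s IMPLIES p)) IFF q = false IFF false = true
q XOR t = false XOR false = false
(q XOR t) IMPLIES r = false IMPLIES true = true
((t AND (s IMPLIES p)) IFF q) IFF ((q XOR t) IMPLIES r) = true IFF true = true
(((t AND (s IMPLIES p)) IFF q) IFF ((q XOR t) IMPLIES r)) IMPLIES r = true IMPLIES true = true
r AND ((((t AND (s IMPLIES p)) IFF q) IFF ((q XOR t) IMPLIES r)) IMPLIES r) = true AND true = true
((q IMPLIES ((q XOR u) AND (((u OR s) IFF r) XOR q))) OR q) XOR (r AND ((((t AND (s IMPLIES p)) IFF q) IFF ((q XOR t) IMPLIES r)) IMPLIES r)) = true XOR true = false

false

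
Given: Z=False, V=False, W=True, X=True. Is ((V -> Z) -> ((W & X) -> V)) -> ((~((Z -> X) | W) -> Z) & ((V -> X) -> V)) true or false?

V -> Z = False -> False = True
W & X = True & True = True
(W & X) -> V = True -> False = False
(V -> Z) -> ((W & X) -> V) = True -> False = False
Z -> X = False -> True = True
(Z -> X) | W = True | True = True
~((Z -> X) | W) = ~True = False
~((Z -> X) | W) -> Z = False -> False = True
V -> X = False -> True = True
(V -> X) -> V = True -> False = False
(~((Z -> X) | W) -> Z) & ((V -> X) -> V) = True & False = False
((V -> Z) -> ((W & X) -> V)) -> ((~((Z -> X) | W) -> Z) & ((V -> X) -> V)) = False -> False = True

True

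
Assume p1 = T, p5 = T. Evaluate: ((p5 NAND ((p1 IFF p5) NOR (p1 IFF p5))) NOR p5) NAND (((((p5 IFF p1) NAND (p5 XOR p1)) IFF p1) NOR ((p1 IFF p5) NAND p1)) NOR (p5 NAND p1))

p1 IFF p5 = T IFF T = T
p1 IFF p5 = T IFF T = T
(p1 IFF p5) NOR (p1 IFF p5) = T NOR T = F
p5 NAND ((p1 IFF p5) NOR (p1 IFF p5)) = T NAND F = T
(p5 NAND ((p1 IFF p5) NOR (p1 IFF p5))) NOR p5 = T NOR T = F
p5 IFF p1 = T IFF T = T
p5 XOR p1 = T XOR T = F
(p5 IFF p1) NAND (p5 XOR p1) = T NAND F = T
((p5 IFF p1) NAND (p5 XOR p1)) IFF p1 = T IFF T = T
p1 IFF p5 = T IFF T = T
(p1 IFF p5) NAND p1 = T NAND T = F
(((p5 IFF p1) NAND (p5 XOR p1)) IFF p1) NOR ((p1 IFF p5) NAND p1) = T NOR F = F
p5 NAND p1 = T NAND T = F
((((p5 IFF p1) NAND (p5 XOR p1)) IFF p1) NOR ((p1 IFF p5) NAND p1)) NOR (p5 NAND p1) = F NOR F = T
((p5 NAND ((p1 IFF p5) NOR (p1 IFF p5))) NOR p5) NAND (((((p5 IFF p1) NAND (p5 XOR p1)) IFF p1) NOR ((p1 IFF p5) NAND p1)) NOR (p5 NAND p1)) = F NAND T = T

T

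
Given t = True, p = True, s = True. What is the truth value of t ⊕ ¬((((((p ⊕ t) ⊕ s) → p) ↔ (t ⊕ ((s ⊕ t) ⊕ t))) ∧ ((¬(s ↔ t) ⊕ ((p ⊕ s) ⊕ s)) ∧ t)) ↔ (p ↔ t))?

p ⊕ t = True ⊕ True = False
(p ⊕ t) ⊕ s = False ⊕ True = True
((p ⊕ t) ⊕ s) → p = True → True = True
s ⊕ t = True ⊕ True = False
(s ⊕ t) ⊕ t = False ⊕ True = True
t ⊕ ((s ⊕ t) ⊕ t) = True ⊕ True = False
(((p ⊕ t) ⊕ s) → p) ↔ (t ⊕ ((s ⊕ t) ⊕ t)) = True ↔ False = False
s ↔ t = True ↔ True = True
¬(s ↔ t) = ¬True = False
p ⊕ s = True ⊕ True = False
(p ⊕ s) ⊕ s = False ⊕ True = True
¬(s ↔ t) ⊕ ((p ⊕ s) ⊕ s) = False ⊕ True = True
(¬(s ↔ t) ⊕ ((p ⊕ s) ⊕ s)) ∧ t = True ∧ True = True
((((p ⊕ t) ⊕ s) → p) ↔ (t ⊕ ((s ⊕ t) ⊕ t))) ∧ ((¬(s ↔ t) ⊕ ((p ⊕ s) ⊕ s)) ∧ t) = False ∧ True = False
p ↔ t = True ↔ True = True
(((((p ⊕ t) ⊕ s) → p) ↔ (t ⊕ ((s ⊕ t) ⊕ t))) ∧ ((¬(s ↔ t) ⊕ ((p ⊕ s) ⊕ s)) ∧ t)) ↔ (p ↔ t) = False ↔ True = False
¬((((((p ⊕ t) ⊕ s) → p) ↔ (t ⊕ ((s ⊕ t) ⊕ t))) ∧ ((¬(s ↔ t) ⊕ ((p ⊕ s) ⊕ s)) ∧ t)) ↔ (p ↔ t)) = ¬False = True
t ⊕ ¬((((((p ⊕ t) ⊕ s) → p) ↔ (t ⊕ ((s ⊕ t) ⊕ t))) ∧ ((¬(s ↔ t) ⊕ ((p ⊕ s) ⊕ s)) ∧ t)) ↔ (p ↔ t)) = True ⊕ True = False

False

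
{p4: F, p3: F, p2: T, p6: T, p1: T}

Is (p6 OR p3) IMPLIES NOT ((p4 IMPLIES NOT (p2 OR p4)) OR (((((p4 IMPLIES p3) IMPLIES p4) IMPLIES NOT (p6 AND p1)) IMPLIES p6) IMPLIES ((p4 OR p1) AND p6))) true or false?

F

p6 OR p3 = T OR F = T
p2 OR p4 = T OR F = T
NOT (p2 OR p4) = NOT T = F
p4 IMPLIES NOT (p2 OR p4) = F IMPLIES F = T
p4 IMPLIES p3 = F IMPLIES F = T
(p4 IMPLIES p3) IMPLIES p4 = T IMPLIES F = F
p6 AND p1 = T AND T = T
NOT (p6 AND p1) = NOT T = F
((p4 IMPLIES p3) IMPLIES p4) IMPLIES NOT (p6 AND p1) = F IMPLIES F = T
(((p4 IMPLIES p3) IMPLIES p4) IMPLIES NOT (p6 AND p1)) IMPLIES p6 = T IMPLIES T = T
p4 OR p1 = F OR T = T
(p4 OR p1) AND p6 = T AND T = T
((((p4 IMPLIES p3) IMPLIES p4) IMPLIES NOT (p6 AND p1)) IMPLIES p6) IMPLIES ((p4 OR p1) AND p6) = T IMPLIES T = T
(p4 IMPLIES NOT (p2 OR p4)) OR (((((p4 IMPLIES p3) IMPLIES p4) IMPLIES NOT (p6 AND p1)) IMPLIES p6) IMPLIES ((p4 OR p1) AND p6)) = T OR T = T
NOT ((p4 IMPLIES NOT (p2 OR p4)) OR (((((p4 IMPLIES p3) IMPLIES p4) IMPLIES NOT (p6 AND p1)) IMPLIES p6) IMPLIES ((p4 OR p1) AND p6))) = NOT T = F
(p6 OR p3) IMPLIES NOT ((p4 IMPLIES NOT (p2 OR p4)) OR (((((p4 IMPLIES p3) IMPLIES p4) IMPLIES NOT (p6 AND p1)) IMPLIES p6) IMPLIES ((p4 OR p1) AND p6))) = T IMPLIES F = F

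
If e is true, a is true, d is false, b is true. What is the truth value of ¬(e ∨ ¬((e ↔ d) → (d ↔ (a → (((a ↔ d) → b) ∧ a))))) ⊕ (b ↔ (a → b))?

T

e ↔ d = T ↔ F = F
a ↔ d = T ↔ F = F
(a ↔ d) → b = F → T = T
((a ↔ d) → b) ∧ a = T ∧ T = T
a → (((a ↔ d) → b) ∧ a) = T → T = T
d ↔ (a → (((a ↔ d) → b) ∧ a)) = F ↔ T = F
(e ↔ d) → (d ↔ (a → (((a ↔ d) → b) ∧ a))) = F → F = T
¬((e ↔ d) → (d ↔ (a → (((a ↔ d) → b) ∧ a)))) = ¬T = F
e ∨ ¬((e ↔ d) → (d ↔ (a → (((a ↔ d) → b) ∧ a)))) = T ∨ F = T
¬(e ∨ ¬((e ↔ d) → (d ↔ (a → (((a ↔ d) → b) ∧ a))))) = ¬T = F
a → b = T → T = T
b ↔ (a → b) = T ↔ T = T
¬(e ∨ ¬((e ↔ d) → (d ↔ (a → (((a ↔ d) → b) ∧ a))))) ⊕ (b ↔ (a → b)) = F ⊕ T = T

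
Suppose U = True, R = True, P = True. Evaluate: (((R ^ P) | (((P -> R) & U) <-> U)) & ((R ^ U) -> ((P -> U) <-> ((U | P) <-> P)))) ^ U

Substituting U=True, R=True, P=True:
R ^ P = True ^ True = False
P -> R = True -> True = True
(P -> R) & U = True & True = True
((P -> R) & U) <-> U = True <-> True = True
(R ^ P) | (((P -> R) & U) <-> U) = False | True = True
R ^ U = True ^ True = False
P -> U = True -> True = True
U | P = True | True = True
(U | P) <-> P = True <-> True = True
(P -> U) <-> ((U | P) <-> P) = True <-> True = True
(R ^ U) -> ((P -> U) <-> ((U | P) <-> P)) = False -> True = True
((R ^ P) | (((P -> R) & U) <-> U)) & ((R ^ U) -> ((P -> U) <-> ((U | P) <-> P))) = True & True = True
(((R ^ P) | (((P -> R) & U) <-> U)) & ((R ^ U) -> ((P -> U) <-> ((U | P) <-> P)))) ^ U = True ^ True = False

False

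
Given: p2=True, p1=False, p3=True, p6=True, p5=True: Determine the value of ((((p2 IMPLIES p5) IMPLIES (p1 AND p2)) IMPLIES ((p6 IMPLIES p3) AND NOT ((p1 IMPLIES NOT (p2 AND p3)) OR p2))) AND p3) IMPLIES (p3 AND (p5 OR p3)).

Substituting p2=True, p1=False, p3=True, p6=True, p5=True:
p2 IMPLIES p5 = True IMPLIES True = True
p1 AND p2 = False AND True = False
(p2 IMPLIES p5) IMPLIES (p1 AND p2) = True IMPLIES False = False
p6 IMPLIES p3 = True IMPLIES True = True
p2 AND p3 = True AND True = True
NOT (p2 AND p3) = NOT True = False
p1 IMPLIES NOT (p2 AND p3) = False IMPLIES False = True
(p1 IMPLIES NOT (p2 AND p3)) OR p2 = True OR True = True
NOT ((p1 IMPLIES NOT (p2 AND p3)) OR p2) = NOT True = False
(p6 IMPLIES p3) AND NOT ((p1 IMPLIES NOT (p2 AND p3)) OR p2) = True AND False = False
((p2 IMPLIES p5) IMPLIES (p1 AND p2)) IMPLIES ((p6 IMPLIES p3) AND NOT ((p1 IMPLIES NOT (p2 AND p3)) OR p2)) = False IMPLIES False = True
(((p2 IMPLIES p5) IMPLIES (p1 AND p2)) IMPLIES ((p6 IMPLIES p3) AND NOT ((p1 IMPLIES NOT (p2 AND p3)) OR p2))) AND p3 = True AND True = True
p5 OR p3 = True OR True = True
p3 AND (p5 OR p3) = True AND True = True
((((p2 IMPLIES p5) IMPLIES (p1 AND p2)) IMPLIES ((p6 IMPLIES p3) AND NOT ((p1 IMPLIES NOT (p2 AND p3)) OR p2))) AND p3) IMPLIES (p3 AND (p5 OR p3)) = True IMPLIES True = True

True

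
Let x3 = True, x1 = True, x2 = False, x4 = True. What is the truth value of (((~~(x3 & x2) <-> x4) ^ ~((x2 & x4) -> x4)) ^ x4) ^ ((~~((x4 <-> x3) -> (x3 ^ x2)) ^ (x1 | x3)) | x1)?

x3 & x2 = True & False = False
~(x3 & x2) = ~False = True
~~(x3 & x2) = ~True = False
~~(x3 & x2) <-> x4 = False <-> True = False
x2 & x4 = False & True = False
(x2 & x4) -> x4 = False -> True = True
~((x2 & x4) -> x4) = ~True = False
(~~(x3 & x2) <-> x4) ^ ~((x2 & x4) -> x4) = False ^ False = False
((~~(x3 & x2) <-> x4) ^ ~((x2 & x4) -> x4)) ^ x4 = False ^ True = True
x4 <-> x3 = True <-> True = True
x3 ^ x2 = True ^ False = True
(x4 <-> x3) -> (x3 ^ x2) = True -> True = True
~((x4 <-> x3) -> (x3 ^ x2)) = ~True = False
~~((x4 <-> x3) -> (x3 ^ x2)) = ~False = True
x1 | x3 = True | True = True
~~((x4 <-> x3) -> (x3 ^ x2)) ^ (x1 | x3) = True ^ True = False
(~~((x4 <-> x3) -> (x3 ^ x2)) ^ (x1 | x3)) | x1 = False | True = True
(((~~(x3 & x2) <-> x4) ^ ~((x2 & x4) -> x4)) ^ x4) ^ ((~~((x4 <-> x3) -> (x3 ^ x2)) ^ (x1 | x3)) | x1) = True ^ True = False

False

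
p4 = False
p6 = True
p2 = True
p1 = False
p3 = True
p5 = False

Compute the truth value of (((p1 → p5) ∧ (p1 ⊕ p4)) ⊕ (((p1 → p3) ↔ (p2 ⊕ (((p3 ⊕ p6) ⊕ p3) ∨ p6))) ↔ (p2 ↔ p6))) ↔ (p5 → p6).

False

Substituting p4=False, p6=True, p2=True, p1=False, p3=True, p5=False:
p1 → p5 = False → False = True
p1 ⊕ p4 = False ⊕ False = False
(p1 → p5) ∧ (p1 ⊕ p4) = True ∧ False = False
p1 → p3 = False → True = True
p3 ⊕ p6 = True ⊕ True = False
(p3 ⊕ p6) ⊕ p3 = False ⊕ True = True
((p3 ⊕ p6) ⊕ p3) ∨ p6 = True ∨ True = True
p2 ⊕ (((p3 ⊕ p6) ⊕ p3) ∨ p6) = True ⊕ True = False
(p1 → p3) ↔ (p2 ⊕ (((p3 ⊕ p6) ⊕ p3) ∨ p6)) = True ↔ False = False
p2 ↔ p6 = True ↔ True = True
((p1 → p3) ↔ (p2 ⊕ (((p3 ⊕ p6) ⊕ p3) ∨ p6))) ↔ (p2 ↔ p6) = False ↔ True = False
((p1 → p5) ∧ (p1 ⊕ p4)) ⊕ (((p1 → p3) ↔ (p2 ⊕ (((p3 ⊕ p6) ⊕ p3) ∨ p6))) ↔ (p2 ↔ p6)) = False ⊕ False = False
p5 → p6 = False → True = True
(((p1 → p5) ∧ (p1 ⊕ p4)) ⊕ (((p1 → p3) ↔ (p2 ⊕ (((p3 ⊕ p6) ⊕ p3) ∨ p6))) ↔ (p2 ↔ p6))) ↔ (p5 → p6) = False ↔ True = False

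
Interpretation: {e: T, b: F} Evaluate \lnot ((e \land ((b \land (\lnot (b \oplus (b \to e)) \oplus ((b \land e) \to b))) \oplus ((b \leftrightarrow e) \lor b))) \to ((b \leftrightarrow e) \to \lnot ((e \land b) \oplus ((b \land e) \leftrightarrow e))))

Substituting e=T, b=F:
b \to e = F \to T = T
b \oplus (b \to e) = F \oplus T = T
\lnot (b \oplus (b \to e)) = \lnot T = F
b \land e = F \land T = F
(b \land e) \to b = F \to F = T
\lnot (b \oplus (b \to e)) \oplus ((b \land e) \to b) = F \oplus T = T
b \land (\lnot (b \oplus (b \to e)) \oplus ((b \land e) \to b)) = F \land T = F
b \leftrightarrow e = F \leftrightarrow T = F
(b \leftrightarrow e) \lor b = F \lor F = F
(b \land (\lnot (b \oplus (b \to e)) \oplus ((b \land e) \to b))) \oplus ((b \leftrightarrow e) \lor b) = F \oplus F = F
e \land ((b \land (\lnot (b \oplus (b \to e)) \oplus ((b \land e) \to b))) \oplus ((b \leftrightarrow e) \lor b)) = T \land F = F
b \leftrightarrow e = F \leftrightarrow T = F
e \land b = T \land F = F
b \land e = F \land T = F
(b \land e) \leftrightarrow e = F \leftrightarrow T = F
(e \land b) \oplus ((b \land e) \leftrightarrow e) = F \oplus F = F
\lnot ((e \land b) \oplus ((b \land e) \leftrightarrow e)) = \lnot F = T
(b \leftrightarrow e) \to \lnot ((e \land b) \oplus ((b \land e) \leftrightarrow e)) = F \to T = T
(e \land ((b \land (\lnot (b \oplus (b \to e)) \oplus ((b \land e) \to b))) \oplus ((b \leftrightarrow e) \lor b))) \to ((b \leftrightarrow e) \to \lnot ((e \land b) \oplus ((b \land e) \leftrightarrow e))) = F \to T = T
\lnot ((e \land ((b \land (\lnot (b \oplus (b \to e)) \oplus ((b \land e) \to b))) \oplus ((b \leftrightarrow e) \lor b))) \to ((b \leftrightarrow e) \to \lnot ((e \land b) \oplus ((b \land e) \leftrightarrow e)))) = \lnot T = F

F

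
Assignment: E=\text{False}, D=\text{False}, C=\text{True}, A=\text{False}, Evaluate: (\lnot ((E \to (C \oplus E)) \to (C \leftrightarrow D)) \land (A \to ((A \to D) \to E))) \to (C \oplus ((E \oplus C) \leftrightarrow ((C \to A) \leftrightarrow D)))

C \oplus E = \text{True} \oplus \text{False} = \text{True}
E \to (C \oplus E) = \text{False} \to \text{True} = \text{True}
C \leftrightarrow D = \text{True} \leftrightarrow \text{False} = \text{False}
(E \to (C \oplus E)) \to (C \leftrightarrow D) = \text{True} \to \text{False} = \text{False}
\lnot ((E \to (C \oplus E)) \to (C \leftrightarrow D)) = \lnot \text{False} = \text{True}
A \to D = \text{False} \to \text{False} = \text{True}
(A \to D) \to E = \text{True} \to \text{False} = \text{False}
A \to ((A \to D) \to E) = \text{False} \to \text{False} = \text{True}
\lnot ((E \to (C \oplus E)) \to (C \leftrightarrow D)) \land (A \to ((A \to D) \to E)) = \text{True} \land \text{True} = \text{True}
E \oplus C = \text{False} \oplus \text{True} = \text{True}
C \to A = \text{True} \to \text{False} = \text{False}
(C \to A) \leftrightarrow D = \text{False} \leftrightarrow \text{False} = \text{True}
(E \oplus C) \leftrightarrow ((C \to A) \leftrightarrow D) = \text{True} \leftrightarrow \text{True} = \text{True}
C \oplus ((E \oplus C) \leftrightarrow ((C \to A) \leftrightarrow D)) = \text{True} \oplus \text{True} = \text{False}
(\lnot ((E \to (C \oplus E)) \to (C \leftrightarrow D)) \land (A \to ((A \to D) \to E))) \to (C \oplus ((E \oplus C) \leftrightarrow ((C \to A) \leftrightarrow D))) = \text{True} \to \text{False} = \text{False}

\text{False}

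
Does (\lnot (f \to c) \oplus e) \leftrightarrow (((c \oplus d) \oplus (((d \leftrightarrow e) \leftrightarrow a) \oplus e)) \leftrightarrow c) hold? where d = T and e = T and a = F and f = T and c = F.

Substituting d=T, e=T, a=F, f=T, c=F:
f \to c = T \to F = F
\lnot (f \to c) = \lnot F = T
\lnot (f \to c) \oplus e = T \oplus T = F
c \oplus d = F \oplus T = T
d \leftrightarrow e = T \leftrightarrow T = T
(d \leftrightarrow e) \leftrightarrow a = T \leftrightarrow F = F
((d \leftrightarrow e) \leftrightarrow a) \oplus e = F \oplus T = T
(c \oplus d) \oplus (((d \leftrightarrow e) \leftrightarrow a) \oplus e) = T \oplus T = F
((c \oplus d) \oplus (((d \leftrightarrow e) \leftrightarrow a) \oplus e)) \leftrightarrow c = F \leftrightarrow F = T
(\lnot (f \to c) \oplus e) \leftrightarrow (((c \oplus d) \oplus (((d \leftrightarrow e) \leftrightarrow a) \oplus e)) \leftrightarrow c) = F \leftrightarrow T = F

F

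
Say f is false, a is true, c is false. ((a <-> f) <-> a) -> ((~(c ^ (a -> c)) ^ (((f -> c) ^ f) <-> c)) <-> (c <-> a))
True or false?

a <-> f = True <-> False = False
(a <-> f) <-> a = False <-> True = False
a -> c = True -> False = False
c ^ (a -> c) = False ^ False = False
~(c ^ (a -> c)) = ~False = True
f -> c = False -> False = True
(f -> c) ^ f = True ^ False = True
((f -> c) ^ f) <-> c = True <-> False = False
~(c ^ (a -> c)) ^ (((f -> c) ^ f) <-> c) = True ^ False = True
c <-> a = False <-> True = False
(~(c ^ (a -> c)) ^ (((f -> c) ^ f) <-> c)) <-> (c <-> a) = True <-> False = False
((a <-> f) <-> a) -> ((~(c ^ (a -> c)) ^ (((f -> c) ^ f) <-> c)) <-> (c <-> a)) = False -> False = True

True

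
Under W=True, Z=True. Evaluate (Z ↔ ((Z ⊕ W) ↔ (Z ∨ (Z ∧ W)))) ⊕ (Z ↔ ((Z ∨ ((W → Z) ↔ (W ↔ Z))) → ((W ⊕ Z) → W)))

True

Z ⊕ W = True ⊕ True = False
Z ∧ W = True ∧ True = True
Z ∨ (Z ∧ W) = True ∨ True = True
(Z ⊕ W) ↔ (Z ∨ (Z ∧ W)) = False ↔ True = False
Z ↔ ((Z ⊕ W) ↔ (Z ∨ (Z ∧ W))) = True ↔ False = False
W → Z = True → True = True
W ↔ Z = True ↔ True = True
(W → Z) ↔ (W ↔ Z) = True ↔ True = True
Z ∨ ((W → Z) ↔ (W ↔ Z)) = True ∨ True = True
W ⊕ Z = True ⊕ True = False
(W ⊕ Z) → W = False → True = True
(Z ∨ ((W → Z) ↔ (W ↔ Z))) → ((W ⊕ Z) → W) = True → True = True
Z ↔ ((Z ∨ ((W → Z) ↔ (W ↔ Z))) → ((W ⊕ Z) → W)) = True ↔ True = True
(Z ↔ ((Z ⊕ W) ↔ (Z ∨ (Z ∧ W)))) ⊕ (Z ↔ ((Z ∨ ((W → Z) ↔ (W ↔ Z))) → ((W ⊕ Z) → W))) = False ⊕ True = True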